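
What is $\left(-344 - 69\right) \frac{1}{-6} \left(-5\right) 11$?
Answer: $- \frac{22715}{6} \approx -3785.8$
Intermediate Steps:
$\left(-344 - 69\right) \frac{1}{-6} \left(-5\right) 11 = - 413 \left(- \frac{1}{6}\right) \left(-5\right) 11 = - 413 \cdot \frac{5}{6} \cdot 11 = \left(-413\right) \frac{55}{6} = - \frac{22715}{6}$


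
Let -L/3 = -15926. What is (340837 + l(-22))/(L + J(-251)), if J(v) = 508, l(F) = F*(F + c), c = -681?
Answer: 356303/48286 ≈ 7.3790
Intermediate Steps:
l(F) = F*(-681 + F) (l(F) = F*(F - 681) = F*(-681 + F))
L = 47778 (L = -3*(-15926) = 47778)
(340837 + l(-22))/(L + J(-251)) = (340837 - 22*(-681 - 22))/(47778 + 508) = (340837 - 22*(-703))/48286 = (340837 + 15466)*(1/48286) = 356303*(1/48286) = 356303/48286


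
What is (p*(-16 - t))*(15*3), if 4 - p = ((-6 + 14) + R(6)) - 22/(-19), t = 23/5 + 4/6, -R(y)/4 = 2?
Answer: -51678/19 ≈ -2719.9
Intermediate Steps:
R(y) = -8 (R(y) = -4*2 = -8)
t = 79/15 (t = 23*(⅕) + 4*(⅙) = 23/5 + ⅔ = 79/15 ≈ 5.2667)
p = 54/19 (p = 4 - (((-6 + 14) - 8) - 22/(-19)) = 4 - ((8 - 8) - 22*(-1)/19) = 4 - (0 - 1*(-22/19)) = 4 - (0 + 22/19) = 4 - 1*22/19 = 4 - 22/19 = 54/19 ≈ 2.8421)
(p*(-16 - t))*(15*3) = (54*(-16 - 1*79/15)/19)*(15*3) = (54*(-16 - 79/15)/19)*45 = ((54/19)*(-319/15))*45 = -5742/95*45 = -51678/19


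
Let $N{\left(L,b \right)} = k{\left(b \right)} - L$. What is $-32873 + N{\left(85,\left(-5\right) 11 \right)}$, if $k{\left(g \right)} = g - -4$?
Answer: $-33009$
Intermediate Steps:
$k{\left(g \right)} = 4 + g$ ($k{\left(g \right)} = g + 4 = 4 + g$)
$N{\left(L,b \right)} = 4 + b - L$ ($N{\left(L,b \right)} = \left(4 + b\right) - L = 4 + b - L$)
$-32873 + N{\left(85,\left(-5\right) 11 \right)} = -32873 - 136 = -33009$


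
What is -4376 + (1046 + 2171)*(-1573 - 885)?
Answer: -7911762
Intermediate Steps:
-4376 + (1046 + 2171)*(-1573 - 885) = -4376 + 3217*(-2458) = -4376 - 7907386 = -7911762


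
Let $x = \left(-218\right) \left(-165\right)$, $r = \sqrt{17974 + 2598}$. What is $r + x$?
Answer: $35970 + 2 \sqrt{5143} \approx 36113.0$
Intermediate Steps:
$r = 2 \sqrt{5143}$ ($r = \sqrt{20572} = 2 \sqrt{5143} \approx 143.43$)
$x = 35970$
$r + x = 2 \sqrt{5143} + 35970 = 35970 + 2 \sqrt{5143}$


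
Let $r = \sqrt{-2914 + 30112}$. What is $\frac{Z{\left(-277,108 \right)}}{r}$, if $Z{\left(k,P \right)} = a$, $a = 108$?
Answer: $\frac{18 \sqrt{3022}}{1511} \approx 0.65487$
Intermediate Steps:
$Z{\left(k,P \right)} = 108$
$r = 3 \sqrt{3022}$ ($r = \sqrt{27198} = 3 \sqrt{3022} \approx 164.92$)
$\frac{Z{\left(-277,108 \right)}}{r} = \frac{108}{3 \sqrt{3022}} = 108 \frac{\sqrt{3022}}{9066} = \frac{18 \sqrt{3022}}{1511}$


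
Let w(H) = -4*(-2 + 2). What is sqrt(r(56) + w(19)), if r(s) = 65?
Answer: sqrt(65) ≈ 8.0623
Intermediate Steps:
w(H) = 0 (w(H) = -4*0 = 0)
sqrt(r(56) + w(19)) = sqrt(65 + 0) = sqrt(65)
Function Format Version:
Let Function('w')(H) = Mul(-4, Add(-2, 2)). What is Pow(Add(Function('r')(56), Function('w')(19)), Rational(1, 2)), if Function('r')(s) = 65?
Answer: Pow(65, Rational(1, 2)) ≈ 8.0623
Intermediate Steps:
Function('w')(H) = 0 (Function('w')(H) = Mul(-4, 0) = 0)
Pow(Add(Function('r')(56), Function('w')(19)), Rational(1, 2)) = Pow(Add(65, 0), Rational(1, 2)) = Pow(65, Rational(1, 2))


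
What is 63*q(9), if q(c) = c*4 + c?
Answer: 2835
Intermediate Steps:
q(c) = 5*c (q(c) = 4*c + c = 5*c)
63*q(9) = 63*(5*9) = 63*45 = 2835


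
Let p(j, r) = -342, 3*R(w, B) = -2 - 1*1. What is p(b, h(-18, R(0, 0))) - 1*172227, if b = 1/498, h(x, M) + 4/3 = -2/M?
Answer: -172569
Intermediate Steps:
R(w, B) = -1 (R(w, B) = (-2 - 1*1)/3 = (-2 - 1)/3 = (⅓)*(-3) = -1)
h(x, M) = -4/3 - 2/M
b = 1/498 ≈ 0.0020080
p(b, h(-18, R(0, 0))) - 1*172227 = -342 - 1*172227 = -342 - 172227 = -172569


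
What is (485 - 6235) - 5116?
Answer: -10866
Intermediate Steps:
(485 - 6235) - 5116 = -5750 - 5116 = -10866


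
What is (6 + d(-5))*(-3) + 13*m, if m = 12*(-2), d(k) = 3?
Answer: -339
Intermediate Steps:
m = -24
(6 + d(-5))*(-3) + 13*m = (6 + 3)*(-3) + 13*(-24) = 9*(-3) - 312 = -27 - 312 = -339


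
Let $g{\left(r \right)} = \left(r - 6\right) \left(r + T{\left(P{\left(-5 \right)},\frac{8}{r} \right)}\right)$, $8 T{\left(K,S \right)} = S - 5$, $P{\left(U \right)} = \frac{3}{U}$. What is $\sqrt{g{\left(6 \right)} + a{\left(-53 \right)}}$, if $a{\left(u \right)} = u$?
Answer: $i \sqrt{53} \approx 7.2801 i$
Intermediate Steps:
$T{\left(K,S \right)} = - \frac{5}{8} + \frac{S}{8}$ ($T{\left(K,S \right)} = \frac{S - 5}{8} = \frac{-5 + S}{8} = - \frac{5}{8} + \frac{S}{8}$)
$g{\left(r \right)} = \left(-6 + r\right) \left(- \frac{5}{8} + r + \frac{1}{r}\right)$ ($g{\left(r \right)} = \left(r - 6\right) \left(r - \left(\frac{5}{8} - \frac{8 \frac{1}{r}}{8}\right)\right) = \left(-6 + r\right) \left(r - \left(\frac{5}{8} - \frac{1}{r}\right)\right) = \left(-6 + r\right) \left(- \frac{5}{8} + r + \frac{1}{r}\right)$)
$\sqrt{g{\left(6 \right)} + a{\left(-53 \right)}} = \sqrt{\left(\frac{19}{4} + 6^{2} - \frac{6}{6} - \frac{159}{4}\right) - 53} = \sqrt{\left(\frac{19}{4} + 36 - 1 - \frac{159}{4}\right) - 53} = \sqrt{0 - 53} = \sqrt{-53} = i \sqrt{53}$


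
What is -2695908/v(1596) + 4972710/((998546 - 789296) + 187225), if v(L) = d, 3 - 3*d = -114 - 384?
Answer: -213605936346/13242265 ≈ -16131.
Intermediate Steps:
d = 167 (d = 1 - (-114 - 384)/3 = 1 - ⅓*(-498) = 1 + 166 = 167)
v(L) = 167
-2695908/v(1596) + 4972710/((998546 - 789296) + 187225) = -2695908/167 + 4972710/((998546 - 789296) + 187225) = -2695908*1/167 + 4972710/(209250 + 187225) = -2695908/167 + 4972710/396475 = -2695908/167 + 4972710*(1/396475) = -2695908/167 + 994542/79295 = -213605936346/13242265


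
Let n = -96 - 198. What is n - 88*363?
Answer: -32238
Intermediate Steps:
n = -294
n - 88*363 = -294 - 88*363 = -294 - 31944 = -32238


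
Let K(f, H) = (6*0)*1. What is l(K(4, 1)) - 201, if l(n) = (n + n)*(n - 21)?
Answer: -201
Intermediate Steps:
K(f, H) = 0 (K(f, H) = 0*1 = 0)
l(n) = 2*n*(-21 + n) (l(n) = (2*n)*(-21 + n) = 2*n*(-21 + n))
l(K(4, 1)) - 201 = 2*0*(-21 + 0) - 201 = 2*0*(-21) - 201 = 0 - 201 = -201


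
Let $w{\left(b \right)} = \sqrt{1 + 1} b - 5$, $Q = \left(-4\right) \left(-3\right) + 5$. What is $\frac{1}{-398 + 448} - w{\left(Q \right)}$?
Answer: $\frac{251}{50} - 17 \sqrt{2} \approx -19.022$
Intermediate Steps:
$Q = 17$ ($Q = 12 + 5 = 17$)
$w{\left(b \right)} = -5 + b \sqrt{2}$ ($w{\left(b \right)} = \sqrt{2} b - 5 = b \sqrt{2} - 5 = -5 + b \sqrt{2}$)
$\frac{1}{-398 + 448} - w{\left(Q \right)} = \frac{1}{-398 + 448} - \left(-5 + 17 \sqrt{2}\right) = \frac{1}{50} + \left(5 - 17 \sqrt{2}\right) = \frac{251}{50} - 17 \sqrt{2}$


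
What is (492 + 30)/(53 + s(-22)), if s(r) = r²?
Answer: 174/179 ≈ 0.97207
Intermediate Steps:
(492 + 30)/(53 + s(-22)) = (492 + 30)/(53 + (-22)²) = 522/(53 + 484) = 522/537 = 522*(1/537) = 174/179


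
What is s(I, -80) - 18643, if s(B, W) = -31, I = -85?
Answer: -18674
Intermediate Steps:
s(I, -80) - 18643 = -31 - 18643 = -18674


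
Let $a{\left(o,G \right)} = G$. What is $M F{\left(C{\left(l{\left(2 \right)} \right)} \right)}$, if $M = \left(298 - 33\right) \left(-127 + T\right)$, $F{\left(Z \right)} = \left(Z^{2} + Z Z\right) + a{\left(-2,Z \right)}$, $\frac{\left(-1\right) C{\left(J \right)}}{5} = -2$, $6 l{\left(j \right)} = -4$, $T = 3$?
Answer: $-6900600$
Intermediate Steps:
$l{\left(j \right)} = - \frac{2}{3}$ ($l{\left(j \right)} = \frac{1}{6} \left(-4\right) = - \frac{2}{3}$)
$C{\left(J \right)} = 10$ ($C{\left(J \right)} = \left(-5\right) \left(-2\right) = 10$)
$F{\left(Z \right)} = Z + 2 Z^{2}$ ($F{\left(Z \right)} = \left(Z^{2} + Z Z\right) + Z = \left(Z^{2} + Z^{2}\right) + Z = 2 Z^{2} + Z = Z + 2 Z^{2}$)
$M = -32860$ ($M = \left(298 - 33\right) \left(-127 + 3\right) = 265 \left(-124\right) = -32860$)
$M F{\left(C{\left(l{\left(2 \right)} \right)} \right)} = - 32860 \cdot 10 \left(1 + 2 \cdot 10\right) = - 32860 \cdot 10 \left(1 + 20\right) = - 32860 \cdot 10 \cdot 21 = \left(-32860\right) 210 = -6900600$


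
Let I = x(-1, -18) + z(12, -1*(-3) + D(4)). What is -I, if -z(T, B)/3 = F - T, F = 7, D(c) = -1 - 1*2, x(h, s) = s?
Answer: 3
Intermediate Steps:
D(c) = -3 (D(c) = -1 - 2 = -3)
z(T, B) = -21 + 3*T (z(T, B) = -3*(7 - T) = -21 + 3*T)
I = -3 (I = -18 + (-21 + 3*12) = -18 + (-21 + 36) = -18 + 15 = -3)
-I = -1*(-3) = 3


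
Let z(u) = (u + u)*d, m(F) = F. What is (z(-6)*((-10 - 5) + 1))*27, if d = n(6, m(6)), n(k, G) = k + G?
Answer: 54432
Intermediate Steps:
n(k, G) = G + k
d = 12 (d = 6 + 6 = 12)
z(u) = 24*u (z(u) = (u + u)*12 = (2*u)*12 = 24*u)
(z(-6)*((-10 - 5) + 1))*27 = ((24*(-6))*((-10 - 5) + 1))*27 = -144*(-15 + 1)*27 = -144*(-14)*27 = 2016*27 = 54432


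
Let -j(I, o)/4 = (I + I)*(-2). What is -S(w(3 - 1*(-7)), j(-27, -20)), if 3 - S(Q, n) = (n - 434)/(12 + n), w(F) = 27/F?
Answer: -197/210 ≈ -0.93810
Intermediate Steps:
j(I, o) = 16*I (j(I, o) = -4*(I + I)*(-2) = -4*2*I*(-2) = -(-16)*I = 16*I)
S(Q, n) = 3 - (-434 + n)/(12 + n) (S(Q, n) = 3 - (n - 434)/(12 + n) = 3 - (-434 + n)/(12 + n))
-S(w(3 - 1*(-7)), j(-27, -20)) = -2*(235 + 16*(-27))/(12 + 16*(-27)) = -2*(235 - 432)/(12 - 432) = -2*(-197)/(-420) = -2*(-1)*(-197)/420 = -1*197/210 = -197/210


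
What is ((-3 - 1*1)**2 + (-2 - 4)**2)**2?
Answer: 2704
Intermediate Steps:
((-3 - 1*1)**2 + (-2 - 4)**2)**2 = ((-3 - 1)**2 + (-6)**2)**2 = ((-4)**2 + 36)**2 = (16 + 36)**2 = 52**2 = 2704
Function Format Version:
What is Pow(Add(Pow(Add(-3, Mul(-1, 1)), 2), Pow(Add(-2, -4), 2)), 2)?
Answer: 2704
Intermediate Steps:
Pow(Add(Pow(Add(-3, Mul(-1, 1)), 2), Pow(Add(-2, -4), 2)), 2) = Pow(Add(Pow(Add(-3, -1), 2), Pow(-6, 2)), 2) = Pow(Add(Pow(-4, 2), 36), 2) = Pow(Add(16, 36), 2) = Pow(52, 2) = 2704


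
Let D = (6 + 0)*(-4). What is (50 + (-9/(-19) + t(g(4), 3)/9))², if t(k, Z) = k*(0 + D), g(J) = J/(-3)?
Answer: 85359121/29241 ≈ 2919.2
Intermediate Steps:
D = -24 (D = 6*(-4) = -24)
g(J) = -J/3 (g(J) = J*(-⅓) = -J/3)
t(k, Z) = -24*k (t(k, Z) = k*(0 - 24) = k*(-24) = -24*k)
(50 + (-9/(-19) + t(g(4), 3)/9))² = (50 + (-9/(-19) - (-8)*4/9))² = (50 + (-9*(-1/19) - 24*(-4/3)*(⅑)))² = (50 + (9/19 + 32*(⅑)))² = (50 + (9/19 + 32/9))² = (50 + 689/171)² = (9239/171)² = 85359121/29241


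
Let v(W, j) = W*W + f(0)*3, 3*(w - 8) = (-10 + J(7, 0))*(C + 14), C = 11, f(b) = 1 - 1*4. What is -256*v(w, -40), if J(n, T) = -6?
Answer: -36171520/9 ≈ -4.0191e+6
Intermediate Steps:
f(b) = -3 (f(b) = 1 - 4 = -3)
w = -376/3 (w = 8 + ((-10 - 6)*(11 + 14))/3 = 8 + (-16*25)/3 = 8 + (⅓)*(-400) = 8 - 400/3 = -376/3 ≈ -125.33)
v(W, j) = -9 + W² (v(W, j) = W*W - 3*3 = W² - 9 = -9 + W²)
-256*v(w, -40) = -256*(-9 + (-376/3)²) = -256*(-9 + 141376/9) = -256*141295/9 = -36171520/9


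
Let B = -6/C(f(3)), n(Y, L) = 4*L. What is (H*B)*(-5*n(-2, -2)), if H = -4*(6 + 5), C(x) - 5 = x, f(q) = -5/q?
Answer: 3168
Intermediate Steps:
C(x) = 5 + x
H = -44 (H = -4*11 = -44)
B = -9/5 (B = -6/(5 - 5/3) = -6/10/3 = -6*3/10 = -9/5 ≈ -1.8000)
(H*B)*(-5*n(-2, -2)) = (-44*(-9/5))*(-20*(-2)) = 396*(-5*(-8))/5 = (396/5)*40 = 3168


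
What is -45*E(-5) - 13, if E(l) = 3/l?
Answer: 14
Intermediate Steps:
-45*E(-5) - 13 = -135/(-5) - 13 = -135*(-1)/5 - 13 = -45*(-3/5) - 13 = 27 - 13 = 14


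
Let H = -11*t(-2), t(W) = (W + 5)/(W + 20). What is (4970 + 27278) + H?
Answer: 193477/6 ≈ 32246.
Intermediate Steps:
t(W) = (5 + W)/(20 + W)
H = -11/6 (H = -11*(5 - 2)/(20 - 2) = -11*3/18 = -11*⅙ = -11/6 ≈ -1.8333)
(4970 + 27278) + H = (4970 + 27278) - 11/6 = 32248 - 11/6 = 193477/6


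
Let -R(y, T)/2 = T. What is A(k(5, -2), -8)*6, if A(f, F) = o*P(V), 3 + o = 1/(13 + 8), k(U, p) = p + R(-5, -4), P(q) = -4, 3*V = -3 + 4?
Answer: 496/7 ≈ 70.857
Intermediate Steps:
V = 1/3 (V = (-3 + 4)/3 = (1/3)*1 = 1/3 ≈ 0.33333)
R(y, T) = -2*T
k(U, p) = 8 + p (k(U, p) = p - 2*(-4) = p + 8 = 8 + p)
o = -62/21 (o = -3 + 1/(13 + 8) = -3 + 1/21 = -62/21 ≈ -2.9524)
A(f, F) = 248/21 (A(f, F) = -62/21*(-4) = 248/21)
A(k(5, -2), -8)*6 = (248/21)*6 = 496/7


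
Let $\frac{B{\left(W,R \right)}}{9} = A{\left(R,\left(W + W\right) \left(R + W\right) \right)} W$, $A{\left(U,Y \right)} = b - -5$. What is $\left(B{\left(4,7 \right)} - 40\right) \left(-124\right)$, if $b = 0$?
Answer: $-17360$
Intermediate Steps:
$A{\left(U,Y \right)} = 5$ ($A{\left(U,Y \right)} = 0 - -5 = 0 + 5 = 5$)
$B{\left(W,R \right)} = 45 W$ ($B{\left(W,R \right)} = 9 \cdot 5 W = 45 W$)
$\left(B{\left(4,7 \right)} - 40\right) \left(-124\right) = \left(45 \cdot 4 - 40\right) \left(-124\right) = \left(180 - 40\right) \left(-124\right) = 140 \left(-124\right) = -17360$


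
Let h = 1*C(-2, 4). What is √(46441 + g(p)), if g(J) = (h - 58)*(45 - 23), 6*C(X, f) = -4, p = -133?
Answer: √406353/3 ≈ 212.49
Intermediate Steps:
C(X, f) = -⅔ (C(X, f) = (⅙)*(-4) = -⅔)
h = -⅔ (h = 1*(-⅔) = -⅔ ≈ -0.66667)
g(J) = -3872/3 (g(J) = (-⅔ - 58)*(45 - 23) = -176/3*22 = -3872/3)
√(46441 + g(p)) = √(46441 - 3872/3) = √(135451/3) = √406353/3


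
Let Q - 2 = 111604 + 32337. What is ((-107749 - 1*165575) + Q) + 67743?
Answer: -61638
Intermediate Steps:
Q = 143943 (Q = 2 + (111604 + 32337) = 2 + 143941 = 143943)
((-107749 - 1*165575) + Q) + 67743 = ((-107749 - 1*165575) + 143943) + 67743 = ((-107749 - 165575) + 143943) + 67743 = (-273324 + 143943) + 67743 = -129381 + 67743 = -61638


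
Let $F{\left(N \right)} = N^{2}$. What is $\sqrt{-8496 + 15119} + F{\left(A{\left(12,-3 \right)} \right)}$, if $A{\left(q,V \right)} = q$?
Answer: $144 + \sqrt{6623} \approx 225.38$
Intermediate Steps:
$\sqrt{-8496 + 15119} + F{\left(A{\left(12,-3 \right)} \right)} = \sqrt{-8496 + 15119} + 12^{2} = \sqrt{6623} + 144 = 144 + \sqrt{6623}$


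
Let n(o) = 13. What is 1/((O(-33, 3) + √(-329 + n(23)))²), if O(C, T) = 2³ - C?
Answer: (41 + 2*I*√79)⁻² ≈ 0.00034228 - 0.00036551*I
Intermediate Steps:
O(C, T) = 8 - C
1/((O(-33, 3) + √(-329 + n(23)))²) = 1/(((8 - 1*(-33)) + √(-329 + 13))²) = 1/(((8 + 33) + √(-316))²) = 1/((41 + 2*I*√79)²) = (41 + 2*I*√79)⁻²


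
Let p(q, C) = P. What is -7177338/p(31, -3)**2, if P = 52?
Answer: -3588669/1352 ≈ -2654.3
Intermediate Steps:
p(q, C) = 52
-7177338/p(31, -3)**2 = -7177338/(52**2) = -7177338/2704 = -7177338*1/2704 = -3588669/1352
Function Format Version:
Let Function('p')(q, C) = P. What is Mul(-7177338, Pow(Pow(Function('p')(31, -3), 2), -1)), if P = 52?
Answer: Rational(-3588669, 1352) ≈ -2654.3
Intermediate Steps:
Function('p')(q, C) = 52
Mul(-7177338, Pow(Pow(Function('p')(31, -3), 2), -1)) = Mul(-7177338, Pow(Pow(52, 2), -1)) = Mul(-7177338, Pow(2704, -1)) = Mul(-7177338, Rational(1, 2704)) = Rational(-3588669, 1352)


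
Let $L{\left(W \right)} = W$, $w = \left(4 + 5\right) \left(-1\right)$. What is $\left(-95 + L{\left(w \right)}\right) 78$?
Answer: $-8112$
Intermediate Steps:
$w = -9$ ($w = 9 \left(-1\right) = -9$)
$\left(-95 + L{\left(w \right)}\right) 78 = \left(-95 - 9\right) 78 = \left(-104\right) 78 = -8112$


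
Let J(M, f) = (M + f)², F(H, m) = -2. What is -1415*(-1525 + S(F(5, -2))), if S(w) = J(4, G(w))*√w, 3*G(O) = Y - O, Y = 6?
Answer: 2157875 - 566000*I*√2/9 ≈ 2.1579e+6 - 88938.0*I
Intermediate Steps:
G(O) = 2 - O/3 (G(O) = (6 - O)/3 = 2 - O/3)
S(w) = √w*(6 - w/3)² (S(w) = (4 + (2 - w/3))²*√w = (6 - w/3)²*√w = √w*(6 - w/3)²)
-1415*(-1525 + S(F(5, -2))) = -1415*(-1525 + √(-2)*(-18 - 2)²/9) = -1415*(-1525 + (⅑)*(I*√2)*(-20)²) = -1415*(-1525 + (⅑)*(I*√2)*400) = -1415*(-1525 + 400*I*√2/9) = 2157875 - 566000*I*√2/9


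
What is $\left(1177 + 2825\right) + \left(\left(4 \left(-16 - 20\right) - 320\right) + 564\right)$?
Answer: $4102$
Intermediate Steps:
$\left(1177 + 2825\right) + \left(\left(4 \left(-16 - 20\right) - 320\right) + 564\right) = 4002 + \left(\left(4 \left(-16 - 20\right) - 320\right) + 564\right) = 4002 + \left(\left(4 \left(-36\right) - 320\right) + 564\right) = 4002 + \left(\left(-144 - 320\right) + 564\right) = 4002 + \left(-464 + 564\right) = 4002 + 100 = 4102$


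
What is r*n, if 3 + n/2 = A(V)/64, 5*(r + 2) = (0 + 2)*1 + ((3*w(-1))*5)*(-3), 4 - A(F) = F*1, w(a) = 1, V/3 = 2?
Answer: 5141/80 ≈ 64.262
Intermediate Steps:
V = 6 (V = 3*2 = 6)
A(F) = 4 - F
r = -53/5 (r = -2 + ((0 + 2)*1 + ((3*1)*5)*(-3))/5 = -2 + (2*1 + (3*5)*(-3))/5 = -2 + (2 + 15*(-3))/5 = -2 + (2 - 45)/5 = -2 + (1/5)*(-43) = -2 - 43/5 = -53/5 ≈ -10.600)
n = -97/16 (n = -6 + 2*((4 - 1*6)/64) = -6 + 2*((4 - 6)*(1/64)) = -6 + 2*(-2*1/64) = -6 + 2*(-1/32) = -6 - 1/16 = -97/16 ≈ -6.0625)
r*n = -53/5*(-97/16) = 5141/80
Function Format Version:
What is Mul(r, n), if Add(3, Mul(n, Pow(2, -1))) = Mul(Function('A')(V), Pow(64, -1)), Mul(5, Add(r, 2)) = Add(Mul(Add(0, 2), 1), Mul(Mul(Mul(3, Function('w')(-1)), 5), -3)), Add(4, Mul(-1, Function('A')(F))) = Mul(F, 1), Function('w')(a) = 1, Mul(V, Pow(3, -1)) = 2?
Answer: Rational(5141, 80) ≈ 64.262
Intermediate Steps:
V = 6 (V = Mul(3, 2) = 6)
Function('A')(F) = Add(4, Mul(-1, F)) (Function('A')(F) = Add(4, Mul(-1, Mul(F, 1))) = Add(4, Mul(-1, F)))
r = Rational(-53, 5) (r = Add(-2, Mul(Rational(1, 5), Add(Mul(Add(0, 2), 1), Mul(Mul(Mul(3, 1), 5), -3)))) = Add(-2, Mul(Rational(1, 5), Add(Mul(2, 1), Mul(Mul(3, 5), -3)))) = Add(-2, Mul(Rational(1, 5), Add(2, Mul(15, -3)))) = Add(-2, Mul(Rational(1, 5), Add(2, -45))) = Add(-2, Mul(Rational(1, 5), -43)) = Add(-2, Rational(-43, 5)) = Rational(-53, 5) ≈ -10.600)
n = Rational(-97, 16) (n = Add(-6, Mul(2, Mul(Add(4, Mul(-1, 6)), Pow(64, -1)))) = Add(-6, Mul(2, Mul(Add(4, -6), Rational(1, 64)))) = Add(-6, Mul(2, Mul(-2, Rational(1, 64)))) = Add(-6, Mul(2, Rational(-1, 32))) = Add(-6, Rational(-1, 16)) = Rational(-97, 16) ≈ -6.0625)
Mul(r, n) = Mul(Rational(-53, 5), Rational(-97, 16)) = Rational(5141, 80)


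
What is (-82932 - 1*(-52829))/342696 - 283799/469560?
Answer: -386777593/558737270 ≈ -0.69223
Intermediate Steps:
(-82932 - 1*(-52829))/342696 - 283799/469560 = (-82932 + 52829)*(1/342696) - 283799*1/469560 = -30103*1/342696 - 283799/469560 = -30103/342696 - 283799/469560 = -386777593/558737270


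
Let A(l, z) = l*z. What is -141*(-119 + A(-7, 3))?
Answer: 19740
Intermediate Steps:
-141*(-119 + A(-7, 3)) = -141*(-119 - 7*3) = -141*(-119 - 21) = -141*(-140) = 19740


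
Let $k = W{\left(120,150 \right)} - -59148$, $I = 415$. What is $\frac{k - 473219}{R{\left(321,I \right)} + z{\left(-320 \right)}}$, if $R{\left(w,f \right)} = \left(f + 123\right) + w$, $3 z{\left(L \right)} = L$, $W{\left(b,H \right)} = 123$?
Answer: $- \frac{1241844}{2257} \approx -550.22$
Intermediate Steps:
$z{\left(L \right)} = \frac{L}{3}$
$R{\left(w,f \right)} = 123 + f + w$ ($R{\left(w,f \right)} = \left(123 + f\right) + w = 123 + f + w$)
$k = 59271$ ($k = 123 - -59148 = 123 + 59148 = 59271$)
$\frac{k - 473219}{R{\left(321,I \right)} + z{\left(-320 \right)}} = \frac{59271 - 473219}{\left(123 + 415 + 321\right) + \frac{1}{3} \left(-320\right)} = - \frac{413948}{859 - \frac{320}{3}} = - \frac{413948}{\frac{2257}{3}} = \left(-413948\right) \frac{3}{2257} = - \frac{1241844}{2257}$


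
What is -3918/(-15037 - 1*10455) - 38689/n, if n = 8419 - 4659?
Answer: -242882077/23962480 ≈ -10.136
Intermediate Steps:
n = 3760
-3918/(-15037 - 1*10455) - 38689/n = -3918/(-15037 - 1*10455) - 38689/3760 = -3918/(-15037 - 10455) - 38689*1/3760 = -3918/(-25492) - 38689/3760 = -3918*(-1/25492) - 38689/3760 = 1959/12746 - 38689/3760 = -242882077/23962480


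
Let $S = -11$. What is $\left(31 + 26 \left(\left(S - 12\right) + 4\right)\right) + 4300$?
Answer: $3837$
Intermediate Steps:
$\left(31 + 26 \left(\left(S - 12\right) + 4\right)\right) + 4300 = \left(31 + 26 \left(\left(-11 - 12\right) + 4\right)\right) + 4300 = \left(31 + 26 \left(-23 + 4\right)\right) + 4300 = \left(31 + 26 \left(-19\right)\right) + 4300 = \left(31 - 494\right) + 4300 = -463 + 4300 = 3837$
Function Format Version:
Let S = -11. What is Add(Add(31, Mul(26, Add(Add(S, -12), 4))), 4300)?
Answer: 3837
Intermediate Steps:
Add(Add(31, Mul(26, Add(Add(S, -12), 4))), 4300) = Add(Add(31, Mul(26, Add(Add(-11, -12), 4))), 4300) = Add(Add(31, Mul(26, Add(-23, 4))), 4300) = Add(Add(31, Mul(26, -19)), 4300) = Add(Add(31, -494), 4300) = Add(-463, 4300) = 3837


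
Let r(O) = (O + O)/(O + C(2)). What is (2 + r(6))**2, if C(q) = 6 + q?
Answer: 400/49 ≈ 8.1633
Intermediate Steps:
r(O) = 2*O/(8 + O) (r(O) = (O + O)/(O + (6 + 2)) = (2*O)/(O + 8) = (2*O)/(8 + O) = 2*O/(8 + O))
(2 + r(6))**2 = (2 + 2*6/(8 + 6))**2 = (2 + 2*6/14)**2 = (2 + 2*6*(1/14))**2 = (2 + 6/7)**2 = (20/7)**2 = 400/49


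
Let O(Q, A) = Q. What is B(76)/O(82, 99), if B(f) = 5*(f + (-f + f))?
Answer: 190/41 ≈ 4.6341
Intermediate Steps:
B(f) = 5*f (B(f) = 5*(f + 0) = 5*f)
B(76)/O(82, 99) = (5*76)/82 = 380*(1/82) = 190/41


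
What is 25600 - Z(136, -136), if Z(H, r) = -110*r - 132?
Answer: 10772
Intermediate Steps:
Z(H, r) = -132 - 110*r
25600 - Z(136, -136) = 25600 - (-132 - 110*(-136)) = 25600 - (-132 + 14960) = 25600 - 1*14828 = 25600 - 14828 = 10772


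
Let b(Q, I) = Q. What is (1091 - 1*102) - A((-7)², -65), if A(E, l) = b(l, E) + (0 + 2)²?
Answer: 1050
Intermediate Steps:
A(E, l) = 4 + l (A(E, l) = l + (0 + 2)² = l + 2² = l + 4 = 4 + l)
(1091 - 1*102) - A((-7)², -65) = (1091 - 1*102) - (4 - 65) = (1091 - 102) - 1*(-61) = 989 + 61 = 1050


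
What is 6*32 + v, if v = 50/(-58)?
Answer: 5543/29 ≈ 191.14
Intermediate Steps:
v = -25/29 (v = 50*(-1/58) = -25/29 ≈ -0.86207)
6*32 + v = 6*32 - 25/29 = 192 - 25/29 = 5543/29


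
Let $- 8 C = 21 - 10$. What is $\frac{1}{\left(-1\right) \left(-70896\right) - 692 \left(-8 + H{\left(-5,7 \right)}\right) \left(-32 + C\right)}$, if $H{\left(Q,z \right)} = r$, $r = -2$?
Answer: $- \frac{1}{160059} \approx -6.2477 \cdot 10^{-6}$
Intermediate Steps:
$C = - \frac{11}{8}$ ($C = - \frac{21 - 10}{8} = \left(- \frac{1}{8}\right) 11 = - \frac{11}{8} \approx -1.375$)
$H{\left(Q,z \right)} = -2$
$\frac{1}{\left(-1\right) \left(-70896\right) - 692 \left(-8 + H{\left(-5,7 \right)}\right) \left(-32 + C\right)} = \frac{1}{\left(-1\right) \left(-70896\right) - 692 \left(-8 - 2\right) \left(-32 - \frac{11}{8}\right)} = \frac{1}{70896 - 692 \left(\left(-10\right) \left(- \frac{267}{8}\right)\right)} = \frac{1}{70896 - 230955} = \frac{1}{-160059} = - \frac{1}{160059}$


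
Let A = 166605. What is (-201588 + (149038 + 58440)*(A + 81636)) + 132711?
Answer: 51504477321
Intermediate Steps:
(-201588 + (149038 + 58440)*(A + 81636)) + 132711 = (-201588 + (149038 + 58440)*(166605 + 81636)) + 132711 = (-201588 + 207478*248241) + 132711 = (-201588 + 51504546198) + 132711 = 51504344610 + 132711 = 51504477321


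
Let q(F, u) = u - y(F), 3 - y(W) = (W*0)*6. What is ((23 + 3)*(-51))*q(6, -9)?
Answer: 15912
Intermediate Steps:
y(W) = 3 (y(W) = 3 - W*0*6 = 3 - 0*6 = 3 - 1*0 = 3 + 0 = 3)
q(F, u) = -3 + u (q(F, u) = u - 1*3 = u - 3 = -3 + u)
((23 + 3)*(-51))*q(6, -9) = ((23 + 3)*(-51))*(-3 - 9) = (26*(-51))*(-12) = -1326*(-12) = 15912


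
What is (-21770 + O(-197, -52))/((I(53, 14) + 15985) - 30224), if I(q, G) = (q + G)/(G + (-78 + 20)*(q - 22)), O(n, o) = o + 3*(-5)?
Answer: 12985736/8467481 ≈ 1.5336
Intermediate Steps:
O(n, o) = -15 + o (O(n, o) = o - 15 = -15 + o)
I(q, G) = (G + q)/(1276 + G - 58*q) (I(q, G) = (G + q)/(G - 58*(-22 + q)) = (G + q)/(G + (1276 - 58*q)) = (G + q)/(1276 + G - 58*q))
(-21770 + O(-197, -52))/((I(53, 14) + 15985) - 30224) = (-21770 + (-15 - 52))/(((14 + 53)/(1276 + 14 - 58*53) + 15985) - 30224) = (-21770 - 67)/((67/(1276 + 14 - 3074) + 15985) - 30224) = -21837/((67/(-1784) + 15985) - 30224) = -21837/((-1/1784*67 + 15985) - 30224) = -21837/((-67/1784 + 15985) - 30224) = -21837/(28517173/1784 - 30224) = -21837/(-25402443/1784) = -21837*(-1784/25402443) = 12985736/8467481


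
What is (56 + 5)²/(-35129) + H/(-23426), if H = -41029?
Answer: 1354139595/822931954 ≈ 1.6455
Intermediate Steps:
(56 + 5)²/(-35129) + H/(-23426) = (56 + 5)²/(-35129) - 41029/(-23426) = 61²*(-1/35129) - 41029*(-1/23426) = 3721*(-1/35129) + 41029/23426 = -3721/35129 + 41029/23426 = 1354139595/822931954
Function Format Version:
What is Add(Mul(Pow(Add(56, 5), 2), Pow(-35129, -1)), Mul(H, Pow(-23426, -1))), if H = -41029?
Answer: Rational(1354139595, 822931954) ≈ 1.6455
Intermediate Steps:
Add(Mul(Pow(Add(56, 5), 2), Pow(-35129, -1)), Mul(H, Pow(-23426, -1))) = Add(Mul(Pow(Add(56, 5), 2), Pow(-35129, -1)), Mul(-41029, Pow(-23426, -1))) = Add(Mul(Pow(61, 2), Rational(-1, 35129)), Mul(-41029, Rational(-1, 23426))) = Add(Mul(3721, Rational(-1, 35129)), Rational(41029, 23426)) = Add(Rational(-3721, 35129), Rational(41029, 23426)) = Rational(1354139595, 822931954)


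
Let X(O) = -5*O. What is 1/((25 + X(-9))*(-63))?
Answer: -1/4410 ≈ -0.00022676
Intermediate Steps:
1/((25 + X(-9))*(-63)) = 1/((25 - 5*(-9))*(-63)) = 1/((25 + 45)*(-63)) = 1/(70*(-63)) = 1/(-4410) = -1/4410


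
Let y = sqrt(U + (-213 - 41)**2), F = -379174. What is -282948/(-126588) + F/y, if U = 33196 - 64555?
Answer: 23579/10549 - 379174*sqrt(33157)/33157 ≈ -2080.1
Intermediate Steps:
U = -31359
y = sqrt(33157) (y = sqrt(-31359 + (-213 - 41)**2) = sqrt(-31359 + (-254)**2) = sqrt(-31359 + 64516) = sqrt(33157) ≈ 182.09)
-282948/(-126588) + F/y = -282948/(-126588) - 379174*sqrt(33157)/33157 = -282948*(-1/126588) - 379174*sqrt(33157)/33157 = 23579/10549 - 379174*sqrt(33157)/33157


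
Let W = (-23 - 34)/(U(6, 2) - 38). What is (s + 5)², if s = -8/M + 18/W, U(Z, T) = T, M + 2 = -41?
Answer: 182925625/667489 ≈ 274.05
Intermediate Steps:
M = -43 (M = -2 - 41 = -43)
W = 19/12 (W = (-23 - 34)/(2 - 38) = -57/(-36) = -57*(-1/36) = 19/12 ≈ 1.5833)
s = 9440/817 (s = -8/(-43) + 18/(19/12) = -8*(-1/43) + 18*(12/19) = 8/43 + 216/19 = 9440/817 ≈ 11.554)
(s + 5)² = (9440/817 + 5)² = (13525/817)² = 182925625/667489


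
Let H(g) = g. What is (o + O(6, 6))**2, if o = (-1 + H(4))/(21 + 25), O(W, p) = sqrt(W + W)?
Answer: 25401/2116 + 6*sqrt(3)/23 ≈ 12.456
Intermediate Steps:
O(W, p) = sqrt(2)*sqrt(W) (O(W, p) = sqrt(2*W) = sqrt(2)*sqrt(W))
o = 3/46 (o = (-1 + 4)/(21 + 25) = 3/46 ≈ 0.065217)
(o + O(6, 6))**2 = (3/46 + sqrt(2)*sqrt(6))**2 = (3/46 + 2*sqrt(3))**2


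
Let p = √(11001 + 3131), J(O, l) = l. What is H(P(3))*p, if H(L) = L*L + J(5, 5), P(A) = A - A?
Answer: 10*√3533 ≈ 594.39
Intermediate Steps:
P(A) = 0
H(L) = 5 + L² (H(L) = L*L + 5 = L² + 5 = 5 + L²)
p = 2*√3533 (p = √14132 = 2*√3533 ≈ 118.88)
H(P(3))*p = (5 + 0²)*(2*√3533) = (5 + 0)*(2*√3533) = 5*(2*√3533) = 10*√3533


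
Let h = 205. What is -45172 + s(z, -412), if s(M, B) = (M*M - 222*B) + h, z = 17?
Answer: 46786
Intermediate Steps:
s(M, B) = 205 + M**2 - 222*B (s(M, B) = (M*M - 222*B) + 205 = (M**2 - 222*B) + 205 = 205 + M**2 - 222*B)
-45172 + s(z, -412) = -45172 + (205 + 17**2 - 222*(-412)) = -45172 + (205 + 289 + 91464) = -45172 + 91958 = 46786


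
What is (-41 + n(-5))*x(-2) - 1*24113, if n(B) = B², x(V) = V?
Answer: -24081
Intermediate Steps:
(-41 + n(-5))*x(-2) - 1*24113 = (-41 + (-5)²)*(-2) - 1*24113 = (-41 + 25)*(-2) - 24113 = -16*(-2) - 24113 = 32 - 24113 = -24081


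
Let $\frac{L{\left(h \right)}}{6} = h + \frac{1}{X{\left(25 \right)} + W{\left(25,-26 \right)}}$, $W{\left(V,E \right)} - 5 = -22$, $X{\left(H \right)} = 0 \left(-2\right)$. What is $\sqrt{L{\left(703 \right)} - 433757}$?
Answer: $\frac{i \sqrt{124136873}}{17} \approx 655.39 i$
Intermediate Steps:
$X{\left(H \right)} = 0$
$W{\left(V,E \right)} = -17$ ($W{\left(V,E \right)} = 5 - 22 = -17$)
$L{\left(h \right)} = - \frac{6}{17} + 6 h$ ($L{\left(h \right)} = 6 \left(h + \frac{1}{0 - 17}\right) = 6 \left(h + \frac{1}{-17}\right) = 6 \left(h - \frac{1}{17}\right) = 6 \left(- \frac{1}{17} + h\right) = - \frac{6}{17} + 6 h$)
$\sqrt{L{\left(703 \right)} - 433757} = \sqrt{\left(- \frac{6}{17} + 6 \cdot 703\right) - 433757} = \sqrt{\left(- \frac{6}{17} + 4218\right) - 433757} = \sqrt{\frac{71700}{17} - 433757} = \sqrt{- \frac{7302169}{17}} = \frac{i \sqrt{124136873}}{17}$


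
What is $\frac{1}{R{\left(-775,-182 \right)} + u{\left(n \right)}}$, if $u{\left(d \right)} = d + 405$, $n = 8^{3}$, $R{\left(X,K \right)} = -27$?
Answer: $\frac{1}{890} \approx 0.0011236$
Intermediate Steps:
$n = 512$
$u{\left(d \right)} = 405 + d$
$\frac{1}{R{\left(-775,-182 \right)} + u{\left(n \right)}} = \frac{1}{-27 + \left(405 + 512\right)} = \frac{1}{-27 + 917} = \frac{1}{890}$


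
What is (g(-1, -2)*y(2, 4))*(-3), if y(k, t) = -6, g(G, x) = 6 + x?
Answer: 72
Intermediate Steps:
(g(-1, -2)*y(2, 4))*(-3) = ((6 - 2)*(-6))*(-3) = (4*(-6))*(-3) = -24*(-3) = 72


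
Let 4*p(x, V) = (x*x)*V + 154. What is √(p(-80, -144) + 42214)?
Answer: I*√752590/2 ≈ 433.76*I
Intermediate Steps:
p(x, V) = 77/2 + V*x²/4 (p(x, V) = ((x*x)*V + 154)/4 = (x²*V + 154)/4 = (V*x² + 154)/4 = (154 + V*x²)/4 = 77/2 + V*x²/4)
√(p(-80, -144) + 42214) = √((77/2 + (¼)*(-144)*(-80)²) + 42214) = √((77/2 + (¼)*(-144)*6400) + 42214) = √((77/2 - 230400) + 42214) = √(-460723/2 + 42214) = √(-376295/2) = I*√752590/2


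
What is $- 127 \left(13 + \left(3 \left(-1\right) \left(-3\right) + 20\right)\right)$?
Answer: $-5334$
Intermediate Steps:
$- 127 \left(13 + \left(3 \left(-1\right) \left(-3\right) + 20\right)\right) = - 127 \left(13 + \left(\left(-3\right) \left(-3\right) + 20\right)\right) = - 127 \left(13 + \left(9 + 20\right)\right) = - 127 \left(13 + 29\right) = \left(-127\right) 42 = -5334$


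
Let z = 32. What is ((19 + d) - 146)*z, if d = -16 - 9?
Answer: -4864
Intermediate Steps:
d = -25
((19 + d) - 146)*z = ((19 - 25) - 146)*32 = (-6 - 146)*32 = -152*32 = -4864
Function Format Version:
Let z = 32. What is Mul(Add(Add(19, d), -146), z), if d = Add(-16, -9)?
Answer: -4864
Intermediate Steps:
d = -25
Mul(Add(Add(19, d), -146), z) = Mul(Add(Add(19, -25), -146), 32) = Mul(Add(-6, -146), 32) = Mul(-152, 32) = -4864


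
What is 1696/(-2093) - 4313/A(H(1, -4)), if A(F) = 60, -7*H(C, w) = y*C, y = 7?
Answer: -9128869/125580 ≈ -72.694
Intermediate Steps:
H(C, w) = -C
1696/(-2093) - 4313/A(H(1, -4)) = 1696/(-2093) - 4313/60 = 1696*(-1/2093) - 4313*1/60 = -1696/2093 - 4313/60 = -9128869/125580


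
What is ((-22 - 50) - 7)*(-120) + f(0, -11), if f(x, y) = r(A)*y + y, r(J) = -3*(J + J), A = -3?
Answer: 9271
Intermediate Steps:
r(J) = -6*J
f(x, y) = 19*y (f(x, y) = (-6*(-3))*y + y = 18*y + y = 19*y)
((-22 - 50) - 7)*(-120) + f(0, -11) = ((-22 - 50) - 7)*(-120) + 19*(-11) = (-72 - 7)*(-120) - 209 = -79*(-120) - 209 = 9480 - 209 = 9271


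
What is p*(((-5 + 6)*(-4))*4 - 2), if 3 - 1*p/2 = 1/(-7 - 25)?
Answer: -873/8 ≈ -109.13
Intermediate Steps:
p = 97/16 (p = 6 - 2/(-7 - 25) = 6 - 2/(-32) = 6 - 2*(-1/32) = 6 + 1/16 = 97/16 ≈ 6.0625)
p*(((-5 + 6)*(-4))*4 - 2) = 97*(((-5 + 6)*(-4))*4 - 2)/16 = 97*((1*(-4))*4 - 2)/16 = 97*(-4*4 - 2)/16 = 97*(-16 - 2)/16 = (97/16)*(-18) = -873/8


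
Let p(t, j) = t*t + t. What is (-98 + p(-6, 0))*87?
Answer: -5916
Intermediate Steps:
p(t, j) = t + t**2 (p(t, j) = t**2 + t = t + t**2)
(-98 + p(-6, 0))*87 = (-98 - 6*(1 - 6))*87 = (-98 - 6*(-5))*87 = (-98 + 30)*87 = -68*87 = -5916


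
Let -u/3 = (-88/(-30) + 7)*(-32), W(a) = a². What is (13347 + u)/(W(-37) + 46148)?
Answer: 71503/237585 ≈ 0.30096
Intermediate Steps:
u = 4768/5 (u = -3*(-88/(-30) + 7)*(-32) = -3*(-88*(-1/30) + 7)*(-32) = -3*(44/15 + 7)*(-32) = -149*(-32)/5 = -3*(-4768/15) = 4768/5 ≈ 953.60)
(13347 + u)/(W(-37) + 46148) = (13347 + 4768/5)/((-37)² + 46148) = 71503/(5*(1369 + 46148)) = (71503/5)/47517 = (71503/5)*(1/47517) = 71503/237585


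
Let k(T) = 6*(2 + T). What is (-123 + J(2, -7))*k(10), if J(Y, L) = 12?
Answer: -7992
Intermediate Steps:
k(T) = 12 + 6*T
(-123 + J(2, -7))*k(10) = (-123 + 12)*(12 + 6*10) = -111*(12 + 60) = -111*72 = -7992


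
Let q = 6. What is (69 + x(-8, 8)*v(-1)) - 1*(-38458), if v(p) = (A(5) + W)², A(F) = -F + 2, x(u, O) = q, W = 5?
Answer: 38551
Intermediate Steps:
x(u, O) = 6
A(F) = 2 - F
v(p) = 4 (v(p) = ((2 - 1*5) + 5)² = ((2 - 5) + 5)² = (-3 + 5)² = 2² = 4)
(69 + x(-8, 8)*v(-1)) - 1*(-38458) = (69 + 6*4) - 1*(-38458) = (69 + 24) + 38458 = 93 + 38458 = 38551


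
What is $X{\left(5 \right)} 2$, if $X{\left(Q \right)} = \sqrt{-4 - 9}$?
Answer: $2 i \sqrt{13} \approx 7.2111 i$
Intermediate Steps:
$X{\left(Q \right)} = i \sqrt{13}$ ($X{\left(Q \right)} = \sqrt{-13} = i \sqrt{13}$)
$X{\left(5 \right)} 2 = i \sqrt{13} \cdot 2 = 2 i \sqrt{13}$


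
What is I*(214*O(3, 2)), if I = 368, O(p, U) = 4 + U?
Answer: 472512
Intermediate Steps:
I*(214*O(3, 2)) = 368*(214*(4 + 2)) = 368*(214*6) = 368*1284 = 472512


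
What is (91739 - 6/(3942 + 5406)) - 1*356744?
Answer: -412877791/1558 ≈ -2.6501e+5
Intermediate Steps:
(91739 - 6/(3942 + 5406)) - 1*356744 = (91739 - 6/9348) - 356744 = (91739 - 1*1/1558) - 356744 = (91739 - 1/1558) - 356744 = 142929361/1558 - 356744 = -412877791/1558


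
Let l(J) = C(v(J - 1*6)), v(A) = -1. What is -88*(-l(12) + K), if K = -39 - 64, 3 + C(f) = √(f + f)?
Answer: 8800 + 88*I*√2 ≈ 8800.0 + 124.45*I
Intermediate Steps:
C(f) = -3 + √2*√f (C(f) = -3 + √(f + f) = -3 + √(2*f) = -3 + √2*√f)
l(J) = -3 + I*√2 (l(J) = -3 + √2*√(-1) = -3 + √2*I = -3 + I*√2)
K = -103
-88*(-l(12) + K) = -88*(-(-3 + I*√2) - 103) = -88*((3 - I*√2) - 103) = -88*(-100 - I*√2) = 8800 + 88*I*√2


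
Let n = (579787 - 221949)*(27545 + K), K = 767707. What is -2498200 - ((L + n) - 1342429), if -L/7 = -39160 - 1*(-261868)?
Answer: -284570981991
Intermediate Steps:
n = 284571385176 (n = (579787 - 221949)*(27545 + 767707) = 357838*795252 = 284571385176)
L = -1558956 (L = -7*(-39160 - 1*(-261868)) = -7*(-39160 + 261868) = -7*222708 = -1558956)
-2498200 - ((L + n) - 1342429) = -2498200 - ((-1558956 + 284571385176) - 1342429) = -2498200 - (284569826220 - 1342429) = -2498200 - 1*284568483791 = -2498200 - 284568483791 = -284570981991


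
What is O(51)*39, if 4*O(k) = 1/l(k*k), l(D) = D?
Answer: 13/3468 ≈ 0.0037486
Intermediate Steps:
O(k) = 1/(4*k**2) (O(k) = 1/(4*((k*k))) = 1/(4*(k**2)) = 1/(4*k**2))
O(51)*39 = ((1/4)/51**2)*39 = ((1/4)*(1/2601))*39 = (1/10404)*39 = 13/3468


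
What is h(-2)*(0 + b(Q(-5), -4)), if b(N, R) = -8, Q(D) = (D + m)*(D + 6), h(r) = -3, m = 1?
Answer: 24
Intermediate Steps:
Q(D) = (1 + D)*(6 + D) (Q(D) = (D + 1)*(D + 6) = (1 + D)*(6 + D))
h(-2)*(0 + b(Q(-5), -4)) = -3*(0 - 8) = -3*(-8) = 24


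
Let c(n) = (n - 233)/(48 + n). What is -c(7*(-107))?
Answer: -982/701 ≈ -1.4009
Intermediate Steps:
c(n) = (-233 + n)/(48 + n)
-c(7*(-107)) = -(-233 + 7*(-107))/(48 + 7*(-107)) = -(-233 - 749)/(48 - 749) = -(-982)/(-701) = -(-1)*(-982)/701 = -1*982/701 = -982/701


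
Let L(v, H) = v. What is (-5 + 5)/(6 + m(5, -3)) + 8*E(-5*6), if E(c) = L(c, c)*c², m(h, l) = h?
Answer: -216000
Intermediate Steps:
E(c) = c³ (E(c) = c*c² = c³)
(-5 + 5)/(6 + m(5, -3)) + 8*E(-5*6) = (-5 + 5)/(6 + 5) + 8*(-5*6)³ = 0/11 + 8*(-30)³ = 0*(1/11) + 8*(-27000) = 0 - 216000 = -216000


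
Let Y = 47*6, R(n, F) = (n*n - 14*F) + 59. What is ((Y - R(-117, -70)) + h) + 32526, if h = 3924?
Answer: 22004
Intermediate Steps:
R(n, F) = 59 + n**2 - 14*F (R(n, F) = (n**2 - 14*F) + 59 = 59 + n**2 - 14*F)
Y = 282
((Y - R(-117, -70)) + h) + 32526 = ((282 - (59 + (-117)**2 - 14*(-70))) + 3924) + 32526 = ((282 - (59 + 13689 + 980)) + 3924) + 32526 = ((282 - 1*14728) + 3924) + 32526 = ((282 - 14728) + 3924) + 32526 = (-14446 + 3924) + 32526 = -10522 + 32526 = 22004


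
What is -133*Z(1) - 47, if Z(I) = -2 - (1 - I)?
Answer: 219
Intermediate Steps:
Z(I) = -3 + I (Z(I) = -2 + (-1 + I) = -3 + I)
-133*Z(1) - 47 = -133*(-3 + 1) - 47 = -133*(-2) - 47 = 266 - 47 = 219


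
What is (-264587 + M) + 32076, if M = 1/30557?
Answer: -7104838626/30557 ≈ -2.3251e+5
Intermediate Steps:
M = 1/30557 ≈ 3.2726e-5
(-264587 + M) + 32076 = (-264587 + 1/30557) + 32076 = -8084984958/30557 + 32076 = -7104838626/30557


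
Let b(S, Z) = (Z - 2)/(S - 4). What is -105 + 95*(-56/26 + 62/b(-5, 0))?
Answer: 340540/13 ≈ 26195.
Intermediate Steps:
b(S, Z) = (-2 + Z)/(-4 + S)
-105 + 95*(-56/26 + 62/b(-5, 0)) = -105 + 95*(-56/26 + 62/(((-2 + 0)/(-4 - 5)))) = -105 + 95*(-56*1/26 + 62/((-2/(-9)))) = -105 + 95*(-28/13 + 62/((-⅑*(-2)))) = -105 + 95*(-28/13 + 62/(2/9)) = -105 + 95*(-28/13 + 62*(9/2)) = -105 + 95*(-28/13 + 279) = -105 + 95*(3599/13) = -105 + 341905/13 = 340540/13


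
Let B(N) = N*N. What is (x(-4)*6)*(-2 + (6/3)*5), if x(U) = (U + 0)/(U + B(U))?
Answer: -16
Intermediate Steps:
B(N) = N**2
x(U) = U/(U + U**2) (x(U) = (U + 0)/(U + U**2) = U/(U + U**2))
(x(-4)*6)*(-2 + (6/3)*5) = (6/(1 - 4))*(-2 + (6/3)*5) = (6/(-3))*(-2 + (6*(1/3))*5) = (-1/3*6)*(-2 + 2*5) = -2*(-2 + 10) = -2*8 = -16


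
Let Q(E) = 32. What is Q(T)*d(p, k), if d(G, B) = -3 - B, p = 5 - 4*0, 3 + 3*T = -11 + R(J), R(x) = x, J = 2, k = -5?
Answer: 64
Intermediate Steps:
T = -4 (T = -1 + (-11 + 2)/3 = -1 + (⅓)*(-9) = -1 - 3 = -4)
p = 5 (p = 5 + 0 = 5)
Q(T)*d(p, k) = 32*(-3 - 1*(-5)) = 32*(-3 + 5) = 32*2 = 64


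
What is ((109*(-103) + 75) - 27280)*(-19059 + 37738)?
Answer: -717871328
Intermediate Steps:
((109*(-103) + 75) - 27280)*(-19059 + 37738) = ((-11227 + 75) - 27280)*18679 = (-11152 - 27280)*18679 = -38432*18679 = -717871328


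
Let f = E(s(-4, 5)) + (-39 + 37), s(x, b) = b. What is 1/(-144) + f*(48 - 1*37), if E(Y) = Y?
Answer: 4751/144 ≈ 32.993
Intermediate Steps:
f = 3 (f = 5 + (-39 + 37) = 5 - 2 = 3)
1/(-144) + f*(48 - 1*37) = 1/(-144) + 3*(48 - 1*37) = -1/144 + 3*(48 - 37) = -1/144 + 3*11 = -1/144 + 33 = 4751/144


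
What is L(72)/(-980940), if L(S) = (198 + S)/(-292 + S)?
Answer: 9/7193560 ≈ 1.2511e-6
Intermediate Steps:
L(S) = (198 + S)/(-292 + S)
L(72)/(-980940) = ((198 + 72)/(-292 + 72))/(-980940) = (270/(-220))*(-1/980940) = -1/220*270*(-1/980940) = -27/22*(-1/980940) = 9/7193560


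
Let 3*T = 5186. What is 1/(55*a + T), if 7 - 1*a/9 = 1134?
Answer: -3/1668409 ≈ -1.7981e-6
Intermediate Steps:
T = 5186/3 (T = (⅓)*5186 = 5186/3 ≈ 1728.7)
a = -10143 (a = 63 - 9*1134 = 63 - 10206 = -10143)
1/(55*a + T) = 1/(55*(-10143) + 5186/3) = 1/(-557865 + 5186/3) = 1/(-1668409/3) = -3/1668409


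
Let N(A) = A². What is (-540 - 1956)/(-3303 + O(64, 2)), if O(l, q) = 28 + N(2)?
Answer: 2496/3271 ≈ 0.76307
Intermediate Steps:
O(l, q) = 32 (O(l, q) = 28 + 2² = 28 + 4 = 32)
(-540 - 1956)/(-3303 + O(64, 2)) = (-540 - 1956)/(-3303 + 32) = -2496/(-3271) = -2496*(-1/3271) = 2496/3271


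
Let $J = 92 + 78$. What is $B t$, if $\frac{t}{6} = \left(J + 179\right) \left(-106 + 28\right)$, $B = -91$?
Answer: $14863212$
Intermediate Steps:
$J = 170$
$t = -163332$ ($t = 6 \left(170 + 179\right) \left(-106 + 28\right) = 6 \cdot 349 \left(-78\right) = 6 \left(-27222\right) = -163332$)
$B t = \left(-91\right) \left(-163332\right) = 14863212$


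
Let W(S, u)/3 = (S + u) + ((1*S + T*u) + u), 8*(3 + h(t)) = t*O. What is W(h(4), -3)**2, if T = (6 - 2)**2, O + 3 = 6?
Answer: 29241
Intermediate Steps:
O = 3 (O = -3 + 6 = 3)
T = 16 (T = 4**2 = 16)
h(t) = -3 + 3*t/8 (h(t) = -3 + (t*3)/8 = -3 + (3*t)/8 = -3 + 3*t/8)
W(S, u) = 6*S + 54*u (W(S, u) = 3*((S + u) + ((1*S + 16*u) + u)) = 3*((S + u) + ((S + 16*u) + u)) = 3*((S + u) + (S + 17*u)) = 3*(2*S + 18*u) = 6*S + 54*u)
W(h(4), -3)**2 = (6*(-3 + (3/8)*4) + 54*(-3))**2 = (6*(-3 + 3/2) - 162)**2 = (6*(-3/2) - 162)**2 = (-9 - 162)**2 = (-171)**2 = 29241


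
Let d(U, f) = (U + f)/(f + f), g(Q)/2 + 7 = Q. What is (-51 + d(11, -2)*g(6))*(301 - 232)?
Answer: -6417/2 ≈ -3208.5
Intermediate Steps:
g(Q) = -14 + 2*Q
d(U, f) = (U + f)/(2*f) (d(U, f) = (U + f)/((2*f)) = (U + f)*(1/(2*f)) = (U + f)/(2*f))
(-51 + d(11, -2)*g(6))*(301 - 232) = (-51 + ((½)*(11 - 2)/(-2))*(-14 + 2*6))*(301 - 232) = (-51 + ((½)*(-½)*9)*(-14 + 12))*69 = (-51 - 9/4*(-2))*69 = (-51 + 9/2)*69 = -93/2*69 = -6417/2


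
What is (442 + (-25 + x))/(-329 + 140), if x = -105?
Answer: -104/63 ≈ -1.6508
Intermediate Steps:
(442 + (-25 + x))/(-329 + 140) = (442 + (-25 - 105))/(-329 + 140) = (442 - 130)/(-189) = 312*(-1/189) = -104/63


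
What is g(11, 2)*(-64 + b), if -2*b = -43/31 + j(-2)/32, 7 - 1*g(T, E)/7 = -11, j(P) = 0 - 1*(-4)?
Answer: -1980153/248 ≈ -7984.5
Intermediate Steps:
j(P) = 4 (j(P) = 0 + 4 = 4)
g(T, E) = 126 (g(T, E) = 49 - 7*(-11) = 49 + 77 = 126)
b = 313/496 (b = -(-43/31 + 4/32)/2 = -(-43*1/31 + 4*(1/32))/2 = -(-43/31 + ⅛)/2 = -½*(-313/248) = 313/496 ≈ 0.63105)
g(11, 2)*(-64 + b) = 126*(-64 + 313/496) = 126*(-31431/496) = -1980153/248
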